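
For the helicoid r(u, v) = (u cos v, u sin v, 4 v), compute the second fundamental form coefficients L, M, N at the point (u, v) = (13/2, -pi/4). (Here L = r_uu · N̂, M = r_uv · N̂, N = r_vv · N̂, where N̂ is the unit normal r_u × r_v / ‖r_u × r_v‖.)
L = 0;  M = -8*sqrt(233)/233;  N = 0

Compute the unit normal N̂(u, v) = (4*sin(v)/sqrt(u^2 + 16), -4*cos(v)/sqrt(u^2 + 16), u/sqrt(u^2 + 16)), and the second partials r_uu, r_uv, r_vv. Take dot products:
  L(u, v) = r_uu · N̂ = 0,
  M(u, v) = r_uv · N̂ = -4/sqrt(u^2 + 16),
  N(u, v) = r_vv · N̂ = 0.
Evaluating at (u, v) = (13/2, -pi/4):
  L = 0, M = -8*sqrt(233)/233, N = 0.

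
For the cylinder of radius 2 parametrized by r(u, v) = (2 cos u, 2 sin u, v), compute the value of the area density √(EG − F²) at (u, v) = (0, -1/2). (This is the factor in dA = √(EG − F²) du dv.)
√(EG − F²)|_{(0, -1/2)} = 2

E = 4, F = 0, G = 1, so EG − F² = 4. Taking the positive square root: √(EG − F²) = 2. At (u, v) = (0, -1/2): 2.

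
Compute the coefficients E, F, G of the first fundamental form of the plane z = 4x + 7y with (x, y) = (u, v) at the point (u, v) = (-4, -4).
E = 17;  F = 28;  G = 50

Partials: r_u = (1, 0, 4), r_v = (0, 1, 7). As functions of (u, v):
  E = r_u · r_u = 17,
  F = r_u · r_v = 28,
  G = r_v · r_v = 50.
Evaluating at (u, v) = (-4, -4): E = 17, F = 28, G = 50.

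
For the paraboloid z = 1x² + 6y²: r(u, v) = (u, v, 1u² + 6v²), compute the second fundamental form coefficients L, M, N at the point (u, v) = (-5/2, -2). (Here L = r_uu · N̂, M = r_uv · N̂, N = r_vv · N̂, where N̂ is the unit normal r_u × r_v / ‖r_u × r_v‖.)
L = sqrt(602)/301;  M = 0;  N = 6*sqrt(602)/301

Compute the unit normal N̂(u, v) = (-2*u/sqrt(4*u^2 + 144*v^2 + 1), -12*v/sqrt(4*u^2 + 144*v^2 + 1), 1/sqrt(4*u^2 + 144*v^2 + 1)), and the second partials r_uu, r_uv, r_vv. Take dot products:
  L(u, v) = r_uu · N̂ = 2/sqrt(4*u^2 + 144*v^2 + 1),
  M(u, v) = r_uv · N̂ = 0,
  N(u, v) = r_vv · N̂ = 12/sqrt(4*u^2 + 144*v^2 + 1).
Evaluating at (u, v) = (-5/2, -2):
  L = sqrt(602)/301, M = 0, N = 6*sqrt(602)/301.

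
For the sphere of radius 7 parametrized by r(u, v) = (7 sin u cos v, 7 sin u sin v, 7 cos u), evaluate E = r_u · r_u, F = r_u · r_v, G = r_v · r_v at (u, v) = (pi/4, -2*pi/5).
E = 49;  F = 0;  G = 49/2

Partials: r_u = (7*cos(u)*cos(v), 7*sin(v)*cos(u), -7*sin(u)), r_v = (-7*sin(u)*sin(v), 7*sin(u)*cos(v), 0). As functions of (u, v):
  E = r_u · r_u = 49,
  F = r_u · r_v = 0,
  G = r_v · r_v = 49*sin(u)^2.
Evaluating at (u, v) = (pi/4, -2*pi/5): E = 49, F = 0, G = 49/2.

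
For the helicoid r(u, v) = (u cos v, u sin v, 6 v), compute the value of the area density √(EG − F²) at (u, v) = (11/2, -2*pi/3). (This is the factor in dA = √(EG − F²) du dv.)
√(EG − F²)|_{(11/2, -2*pi/3)} = sqrt(265)/2

E = 1, F = 0, G = u^2 + 36, so EG − F² = u^2 + 36. Taking the positive square root: √(EG − F²) = sqrt(u^2 + 36). At (u, v) = (11/2, -2*pi/3): sqrt(265)/2.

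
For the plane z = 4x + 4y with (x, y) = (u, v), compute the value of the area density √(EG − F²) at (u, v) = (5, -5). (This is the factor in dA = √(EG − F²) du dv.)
√(EG − F²)|_{(5, -5)} = sqrt(33)

E = 17, F = 16, G = 17, so EG − F² = 33. Taking the positive square root: √(EG − F²) = sqrt(33). At (u, v) = (5, -5): sqrt(33).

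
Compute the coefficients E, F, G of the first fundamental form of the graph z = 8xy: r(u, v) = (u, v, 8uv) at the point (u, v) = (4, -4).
E = 1025;  F = -1024;  G = 1025

Partials: r_u = (1, 0, 8*v), r_v = (0, 1, 8*u). As functions of (u, v):
  E = r_u · r_u = 64*v^2 + 1,
  F = r_u · r_v = 64*u*v,
  G = r_v · r_v = 64*u^2 + 1.
Evaluating at (u, v) = (4, -4): E = 1025, F = -1024, G = 1025.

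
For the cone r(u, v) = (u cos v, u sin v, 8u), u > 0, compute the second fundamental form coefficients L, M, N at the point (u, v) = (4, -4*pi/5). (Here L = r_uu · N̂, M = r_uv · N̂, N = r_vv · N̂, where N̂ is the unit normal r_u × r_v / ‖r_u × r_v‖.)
L = 0;  M = 0;  N = 32*sqrt(65)/65

Compute the unit normal N̂(u, v) = (-8*sqrt(65)*u*cos(v)/(65*Abs(u)), -8*sqrt(65)*u*sin(v)/(65*Abs(u)), sqrt(65)*u/(65*Abs(u))), and the second partials r_uu, r_uv, r_vv. Take dot products:
  L(u, v) = r_uu · N̂ = 0,
  M(u, v) = r_uv · N̂ = 0,
  N(u, v) = r_vv · N̂ = 8*sqrt(65)*u^2/(65*Abs(u)).
Evaluating at (u, v) = (4, -4*pi/5):
  L = 0, M = 0, N = 32*sqrt(65)/65.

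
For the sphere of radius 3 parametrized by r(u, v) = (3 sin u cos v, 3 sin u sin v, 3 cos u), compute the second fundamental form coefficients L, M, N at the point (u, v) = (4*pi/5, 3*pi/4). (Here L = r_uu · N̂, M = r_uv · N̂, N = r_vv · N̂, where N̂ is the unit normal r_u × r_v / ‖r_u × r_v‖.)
L = -3;  M = 0;  N = -15/8 + 3*sqrt(5)/8

Compute the unit normal N̂(u, v) = (sin(u)^2*cos(v)/Abs(sin(u)), sin(u)^2*sin(v)/Abs(sin(u)), sin(2*u)/(2*Abs(sin(u)))), and the second partials r_uu, r_uv, r_vv. Take dot products:
  L(u, v) = r_uu · N̂ = -3*sin(u)/Abs(sin(u)),
  M(u, v) = r_uv · N̂ = 0,
  N(u, v) = r_vv · N̂ = -3*sin(u)^3/Abs(sin(u)).
Evaluating at (u, v) = (4*pi/5, 3*pi/4):
  L = -3, M = 0, N = -15/8 + 3*sqrt(5)/8.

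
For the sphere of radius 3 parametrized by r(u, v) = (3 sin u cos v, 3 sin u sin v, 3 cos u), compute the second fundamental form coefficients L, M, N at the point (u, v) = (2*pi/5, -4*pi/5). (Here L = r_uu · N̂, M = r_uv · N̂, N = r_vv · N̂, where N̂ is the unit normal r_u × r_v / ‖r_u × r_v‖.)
L = -3;  M = 0;  N = -15/8 - 3*sqrt(5)/8

Compute the unit normal N̂(u, v) = (sin(u)^2*cos(v)/Abs(sin(u)), sin(u)^2*sin(v)/Abs(sin(u)), sin(2*u)/(2*Abs(sin(u)))), and the second partials r_uu, r_uv, r_vv. Take dot products:
  L(u, v) = r_uu · N̂ = -3*sin(u)/Abs(sin(u)),
  M(u, v) = r_uv · N̂ = 0,
  N(u, v) = r_vv · N̂ = -3*sin(u)^3/Abs(sin(u)).
Evaluating at (u, v) = (2*pi/5, -4*pi/5):
  L = -3, M = 0, N = -15/8 - 3*sqrt(5)/8.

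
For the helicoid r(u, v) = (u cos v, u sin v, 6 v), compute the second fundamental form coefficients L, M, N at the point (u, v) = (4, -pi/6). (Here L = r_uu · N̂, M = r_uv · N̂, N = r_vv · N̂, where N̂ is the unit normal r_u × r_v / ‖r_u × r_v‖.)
L = 0;  M = -3*sqrt(13)/13;  N = 0

Compute the unit normal N̂(u, v) = (6*sin(v)/sqrt(u^2 + 36), -6*cos(v)/sqrt(u^2 + 36), u/sqrt(u^2 + 36)), and the second partials r_uu, r_uv, r_vv. Take dot products:
  L(u, v) = r_uu · N̂ = 0,
  M(u, v) = r_uv · N̂ = -6/sqrt(u^2 + 36),
  N(u, v) = r_vv · N̂ = 0.
Evaluating at (u, v) = (4, -pi/6):
  L = 0, M = -3*sqrt(13)/13, N = 0.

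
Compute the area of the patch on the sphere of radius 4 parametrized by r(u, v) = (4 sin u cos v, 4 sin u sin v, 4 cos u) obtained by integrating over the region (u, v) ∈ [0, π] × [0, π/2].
Area = 16*pi

Area = ∫∫ √(EG − F²) du dv with √(EG − F²) = 16*Abs(sin(u)). Integrating over [0, π] × [0, π/2] gives 16*pi.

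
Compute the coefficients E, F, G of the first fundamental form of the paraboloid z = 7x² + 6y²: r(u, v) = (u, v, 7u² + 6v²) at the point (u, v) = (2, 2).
E = 785;  F = 672;  G = 577

Partials: r_u = (1, 0, 14*u), r_v = (0, 1, 12*v). As functions of (u, v):
  E = r_u · r_u = 196*u^2 + 1,
  F = r_u · r_v = 168*u*v,
  G = r_v · r_v = 144*v^2 + 1.
Evaluating at (u, v) = (2, 2): E = 785, F = 672, G = 577.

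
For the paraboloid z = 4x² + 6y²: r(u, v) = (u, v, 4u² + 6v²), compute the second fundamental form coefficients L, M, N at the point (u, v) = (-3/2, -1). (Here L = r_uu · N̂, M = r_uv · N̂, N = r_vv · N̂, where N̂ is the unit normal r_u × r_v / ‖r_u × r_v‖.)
L = 8/17;  M = 0;  N = 12/17

Compute the unit normal N̂(u, v) = (-8*u/sqrt(64*u^2 + 144*v^2 + 1), -12*v/sqrt(64*u^2 + 144*v^2 + 1), 1/sqrt(64*u^2 + 144*v^2 + 1)), and the second partials r_uu, r_uv, r_vv. Take dot products:
  L(u, v) = r_uu · N̂ = 8/sqrt(64*u^2 + 144*v^2 + 1),
  M(u, v) = r_uv · N̂ = 0,
  N(u, v) = r_vv · N̂ = 12/sqrt(64*u^2 + 144*v^2 + 1).
Evaluating at (u, v) = (-3/2, -1):
  L = 8/17, M = 0, N = 12/17.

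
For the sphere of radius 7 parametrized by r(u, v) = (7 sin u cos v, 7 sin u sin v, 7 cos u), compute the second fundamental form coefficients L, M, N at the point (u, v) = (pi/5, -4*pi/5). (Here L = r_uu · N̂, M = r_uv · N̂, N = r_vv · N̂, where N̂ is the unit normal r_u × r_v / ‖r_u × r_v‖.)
L = -7;  M = 0;  N = -35/8 + 7*sqrt(5)/8

Compute the unit normal N̂(u, v) = (sin(u)^2*cos(v)/Abs(sin(u)), sin(u)^2*sin(v)/Abs(sin(u)), sin(2*u)/(2*Abs(sin(u)))), and the second partials r_uu, r_uv, r_vv. Take dot products:
  L(u, v) = r_uu · N̂ = -7*sin(u)/Abs(sin(u)),
  M(u, v) = r_uv · N̂ = 0,
  N(u, v) = r_vv · N̂ = -7*sin(u)^3/Abs(sin(u)).
Evaluating at (u, v) = (pi/5, -4*pi/5):
  L = -7, M = 0, N = -35/8 + 7*sqrt(5)/8.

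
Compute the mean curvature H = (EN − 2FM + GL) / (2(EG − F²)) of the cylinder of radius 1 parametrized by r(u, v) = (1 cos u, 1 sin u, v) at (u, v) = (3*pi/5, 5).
H = -1/2

With E = 1, F = 0, G = 1, L = -1, M = 0, N = 0, assemble
  H = (EN − 2FM + GL) / (2(EG − F²)) = -1/2.
At (u, v) = (3*pi/5, 5): H = -1/2.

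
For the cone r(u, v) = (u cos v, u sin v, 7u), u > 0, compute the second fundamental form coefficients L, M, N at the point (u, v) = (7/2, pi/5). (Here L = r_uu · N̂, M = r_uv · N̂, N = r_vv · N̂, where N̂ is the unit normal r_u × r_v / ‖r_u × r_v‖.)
L = 0;  M = 0;  N = 49*sqrt(2)/20

Compute the unit normal N̂(u, v) = (-7*sqrt(2)*u*cos(v)/(10*Abs(u)), -7*sqrt(2)*u*sin(v)/(10*Abs(u)), sqrt(2)*u/(10*Abs(u))), and the second partials r_uu, r_uv, r_vv. Take dot products:
  L(u, v) = r_uu · N̂ = 0,
  M(u, v) = r_uv · N̂ = 0,
  N(u, v) = r_vv · N̂ = 7*sqrt(2)*u^2/(10*Abs(u)).
Evaluating at (u, v) = (7/2, pi/5):
  L = 0, M = 0, N = 49*sqrt(2)/20.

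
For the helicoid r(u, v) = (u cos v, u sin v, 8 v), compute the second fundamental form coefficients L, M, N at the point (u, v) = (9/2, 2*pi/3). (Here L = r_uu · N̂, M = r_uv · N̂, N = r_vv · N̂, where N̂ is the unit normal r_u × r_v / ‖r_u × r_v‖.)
L = 0;  M = -16*sqrt(337)/337;  N = 0

Compute the unit normal N̂(u, v) = (8*sin(v)/sqrt(u^2 + 64), -8*cos(v)/sqrt(u^2 + 64), u/sqrt(u^2 + 64)), and the second partials r_uu, r_uv, r_vv. Take dot products:
  L(u, v) = r_uu · N̂ = 0,
  M(u, v) = r_uv · N̂ = -8/sqrt(u^2 + 64),
  N(u, v) = r_vv · N̂ = 0.
Evaluating at (u, v) = (9/2, 2*pi/3):
  L = 0, M = -16*sqrt(337)/337, N = 0.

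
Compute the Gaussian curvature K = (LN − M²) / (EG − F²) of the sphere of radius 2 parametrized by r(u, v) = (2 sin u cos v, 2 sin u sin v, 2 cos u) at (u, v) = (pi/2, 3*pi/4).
K = 1/4

Coefficients of the first fundamental form: E = 4, F = 0, G = 4*sin(u)^2.
Coefficients of the second fundamental form: L = -2*sin(u)/Abs(sin(u)), M = 0, N = -2*sin(u)^3/Abs(sin(u)).
Assemble K = (LN − M²)/(EG − F²) = 1/4. At (u, v) = (pi/2, 3*pi/4): K = 1/4.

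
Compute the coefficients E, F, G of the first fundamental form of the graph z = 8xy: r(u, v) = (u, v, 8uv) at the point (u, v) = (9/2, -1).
E = 65;  F = -288;  G = 1297

Partials: r_u = (1, 0, 8*v), r_v = (0, 1, 8*u). As functions of (u, v):
  E = r_u · r_u = 64*v^2 + 1,
  F = r_u · r_v = 64*u*v,
  G = r_v · r_v = 64*u^2 + 1.
Evaluating at (u, v) = (9/2, -1): E = 65, F = -288, G = 1297.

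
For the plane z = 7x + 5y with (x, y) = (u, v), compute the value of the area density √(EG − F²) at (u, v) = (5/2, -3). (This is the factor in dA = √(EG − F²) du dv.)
√(EG − F²)|_{(5/2, -3)} = 5*sqrt(3)

E = 50, F = 35, G = 26, so EG − F² = 75. Taking the positive square root: √(EG − F²) = 5*sqrt(3). At (u, v) = (5/2, -3): 5*sqrt(3).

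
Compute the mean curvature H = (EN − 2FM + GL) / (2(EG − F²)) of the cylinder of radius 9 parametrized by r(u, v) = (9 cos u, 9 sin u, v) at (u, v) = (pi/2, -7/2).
H = -1/18

With E = 81, F = 0, G = 1, L = -9, M = 0, N = 0, assemble
  H = (EN − 2FM + GL) / (2(EG − F²)) = -1/18.
At (u, v) = (pi/2, -7/2): H = -1/18.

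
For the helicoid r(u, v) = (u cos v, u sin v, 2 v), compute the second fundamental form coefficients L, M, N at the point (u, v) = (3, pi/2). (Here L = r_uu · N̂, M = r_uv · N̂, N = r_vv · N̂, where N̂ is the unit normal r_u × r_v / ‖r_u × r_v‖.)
L = 0;  M = -2*sqrt(13)/13;  N = 0

Compute the unit normal N̂(u, v) = (2*sin(v)/sqrt(u^2 + 4), -2*cos(v)/sqrt(u^2 + 4), u/sqrt(u^2 + 4)), and the second partials r_uu, r_uv, r_vv. Take dot products:
  L(u, v) = r_uu · N̂ = 0,
  M(u, v) = r_uv · N̂ = -2/sqrt(u^2 + 4),
  N(u, v) = r_vv · N̂ = 0.
Evaluating at (u, v) = (3, pi/2):
  L = 0, M = -2*sqrt(13)/13, N = 0.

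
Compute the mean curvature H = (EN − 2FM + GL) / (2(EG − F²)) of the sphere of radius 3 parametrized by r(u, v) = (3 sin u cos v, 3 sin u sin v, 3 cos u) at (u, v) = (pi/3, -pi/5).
H = -1/3

With E = 9, F = 0, G = 9*sin(u)^2, L = -3*sin(u)/Abs(sin(u)), M = 0, N = -3*sin(u)^3/Abs(sin(u)), assemble
  H = (EN − 2FM + GL) / (2(EG − F²)) = -sin(u)/(3*Abs(sin(u))).
At (u, v) = (pi/3, -pi/5): H = -1/3.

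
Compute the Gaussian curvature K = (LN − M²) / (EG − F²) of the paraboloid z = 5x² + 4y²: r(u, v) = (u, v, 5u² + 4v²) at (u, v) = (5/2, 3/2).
K = 4/29645

Coefficients of the first fundamental form: E = 100*u^2 + 1, F = 80*u*v, G = 64*v^2 + 1.
Coefficients of the second fundamental form: L = 10/sqrt(100*u^2 + 64*v^2 + 1), M = 0, N = 8/sqrt(100*u^2 + 64*v^2 + 1).
Assemble K = (LN − M²)/(EG − F²) = 80/(10000*u^4 + 12800*u^2*v^2 + 200*u^2 + 4096*v^4 + 128*v^2 + 1). At (u, v) = (5/2, 3/2): K = 4/29645.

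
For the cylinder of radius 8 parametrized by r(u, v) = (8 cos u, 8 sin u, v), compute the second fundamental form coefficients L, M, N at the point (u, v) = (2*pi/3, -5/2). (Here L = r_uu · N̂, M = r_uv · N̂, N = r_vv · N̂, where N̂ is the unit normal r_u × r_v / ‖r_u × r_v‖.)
L = -8;  M = 0;  N = 0

Compute the unit normal N̂(u, v) = (cos(u), sin(u), 0), and the second partials r_uu, r_uv, r_vv. Take dot products:
  L(u, v) = r_uu · N̂ = -8,
  M(u, v) = r_uv · N̂ = 0,
  N(u, v) = r_vv · N̂ = 0.
Evaluating at (u, v) = (2*pi/3, -5/2):
  L = -8, M = 0, N = 0.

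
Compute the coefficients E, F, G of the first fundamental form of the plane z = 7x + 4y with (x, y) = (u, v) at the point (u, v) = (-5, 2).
E = 50;  F = 28;  G = 17

Partials: r_u = (1, 0, 7), r_v = (0, 1, 4). As functions of (u, v):
  E = r_u · r_u = 50,
  F = r_u · r_v = 28,
  G = r_v · r_v = 17.
Evaluating at (u, v) = (-5, 2): E = 50, F = 28, G = 17.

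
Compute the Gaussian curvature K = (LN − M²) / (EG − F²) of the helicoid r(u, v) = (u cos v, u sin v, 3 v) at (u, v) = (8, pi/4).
K = -9/5329

Coefficients of the first fundamental form: E = 1, F = 0, G = u^2 + 9.
Coefficients of the second fundamental form: L = 0, M = -3/sqrt(u^2 + 9), N = 0.
Assemble K = (LN − M²)/(EG − F²) = -9/(u^2 + 9)^2. At (u, v) = (8, pi/4): K = -9/5329.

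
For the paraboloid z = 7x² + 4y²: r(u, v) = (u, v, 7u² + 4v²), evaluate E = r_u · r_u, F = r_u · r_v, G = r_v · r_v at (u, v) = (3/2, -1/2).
E = 442;  F = -84;  G = 17

Partials: r_u = (1, 0, 14*u), r_v = (0, 1, 8*v). As functions of (u, v):
  E = r_u · r_u = 196*u^2 + 1,
  F = r_u · r_v = 112*u*v,
  G = r_v · r_v = 64*v^2 + 1.
Evaluating at (u, v) = (3/2, -1/2): E = 442, F = -84, G = 17.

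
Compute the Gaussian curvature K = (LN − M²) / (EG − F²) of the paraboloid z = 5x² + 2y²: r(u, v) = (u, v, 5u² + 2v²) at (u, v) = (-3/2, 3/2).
K = 10/17161

Coefficients of the first fundamental form: E = 100*u^2 + 1, F = 40*u*v, G = 16*v^2 + 1.
Coefficients of the second fundamental form: L = 10/sqrt(100*u^2 + 16*v^2 + 1), M = 0, N = 4/sqrt(100*u^2 + 16*v^2 + 1).
Assemble K = (LN − M²)/(EG − F²) = 40/(10000*u^4 + 3200*u^2*v^2 + 200*u^2 + 256*v^4 + 32*v^2 + 1). At (u, v) = (-3/2, 3/2): K = 10/17161.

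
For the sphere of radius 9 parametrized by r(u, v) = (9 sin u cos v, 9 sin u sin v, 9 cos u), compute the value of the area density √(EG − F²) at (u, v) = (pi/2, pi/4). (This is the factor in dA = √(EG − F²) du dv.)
√(EG − F²)|_{(pi/2, pi/4)} = 81

E = 81, F = 0, G = 81*sin(u)^2, so EG − F² = 6561*sin(u)^2. Taking the positive square root: √(EG − F²) = 81*Abs(sin(u)). At (u, v) = (pi/2, pi/4): 81.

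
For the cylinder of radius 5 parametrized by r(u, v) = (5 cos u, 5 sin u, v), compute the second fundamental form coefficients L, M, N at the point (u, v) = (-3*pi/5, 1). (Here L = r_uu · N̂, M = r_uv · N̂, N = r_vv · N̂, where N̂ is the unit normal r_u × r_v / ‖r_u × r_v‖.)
L = -5;  M = 0;  N = 0

Compute the unit normal N̂(u, v) = (cos(u), sin(u), 0), and the second partials r_uu, r_uv, r_vv. Take dot products:
  L(u, v) = r_uu · N̂ = -5,
  M(u, v) = r_uv · N̂ = 0,
  N(u, v) = r_vv · N̂ = 0.
Evaluating at (u, v) = (-3*pi/5, 1):
  L = -5, M = 0, N = 0.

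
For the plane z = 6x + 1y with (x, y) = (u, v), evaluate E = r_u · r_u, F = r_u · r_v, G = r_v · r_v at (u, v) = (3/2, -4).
E = 37;  F = 6;  G = 2

Partials: r_u = (1, 0, 6), r_v = (0, 1, 1). As functions of (u, v):
  E = r_u · r_u = 37,
  F = r_u · r_v = 6,
  G = r_v · r_v = 2.
Evaluating at (u, v) = (3/2, -4): E = 37, F = 6, G = 2.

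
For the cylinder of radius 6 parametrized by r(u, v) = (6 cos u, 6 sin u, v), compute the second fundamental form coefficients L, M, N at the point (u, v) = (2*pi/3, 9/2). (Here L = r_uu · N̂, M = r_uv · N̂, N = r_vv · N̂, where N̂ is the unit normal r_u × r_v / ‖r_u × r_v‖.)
L = -6;  M = 0;  N = 0

Compute the unit normal N̂(u, v) = (cos(u), sin(u), 0), and the second partials r_uu, r_uv, r_vv. Take dot products:
  L(u, v) = r_uu · N̂ = -6,
  M(u, v) = r_uv · N̂ = 0,
  N(u, v) = r_vv · N̂ = 0.
Evaluating at (u, v) = (2*pi/3, 9/2):
  L = -6, M = 0, N = 0.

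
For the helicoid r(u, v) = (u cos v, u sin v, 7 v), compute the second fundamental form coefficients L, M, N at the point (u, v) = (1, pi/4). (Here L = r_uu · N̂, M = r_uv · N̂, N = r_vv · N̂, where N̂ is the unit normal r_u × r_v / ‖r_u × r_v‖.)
L = 0;  M = -7*sqrt(2)/10;  N = 0

Compute the unit normal N̂(u, v) = (7*sin(v)/sqrt(u^2 + 49), -7*cos(v)/sqrt(u^2 + 49), u/sqrt(u^2 + 49)), and the second partials r_uu, r_uv, r_vv. Take dot products:
  L(u, v) = r_uu · N̂ = 0,
  M(u, v) = r_uv · N̂ = -7/sqrt(u^2 + 49),
  N(u, v) = r_vv · N̂ = 0.
Evaluating at (u, v) = (1, pi/4):
  L = 0, M = -7*sqrt(2)/10, N = 0.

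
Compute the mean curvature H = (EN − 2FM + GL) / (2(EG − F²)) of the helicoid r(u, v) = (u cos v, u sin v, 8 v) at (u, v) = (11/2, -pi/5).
H = 0

With E = 1, F = 0, G = u^2 + 64, L = 0, M = -8/sqrt(u^2 + 64), N = 0, assemble
  H = (EN − 2FM + GL) / (2(EG − F²)) = 0.
At (u, v) = (11/2, -pi/5): H = 0.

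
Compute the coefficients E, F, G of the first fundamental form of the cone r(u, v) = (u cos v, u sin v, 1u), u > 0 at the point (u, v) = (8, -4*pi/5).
E = 2;  F = 0;  G = 64

Partials: r_u = (cos(v), sin(v), 1), r_v = (-u*sin(v), u*cos(v), 0). As functions of (u, v):
  E = r_u · r_u = 2,
  F = r_u · r_v = 0,
  G = r_v · r_v = u^2.
Evaluating at (u, v) = (8, -4*pi/5): E = 2, F = 0, G = 64.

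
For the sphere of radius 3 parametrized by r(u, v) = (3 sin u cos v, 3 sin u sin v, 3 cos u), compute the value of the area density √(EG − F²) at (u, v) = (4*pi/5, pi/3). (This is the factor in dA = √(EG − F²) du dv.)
√(EG − F²)|_{(4*pi/5, pi/3)} = 9*sqrt(10 - 2*sqrt(5))/4

E = 9, F = 0, G = 9*sin(u)^2, so EG − F² = 81*sin(u)^2. Taking the positive square root: √(EG − F²) = 9*Abs(sin(u)). At (u, v) = (4*pi/5, pi/3): 9*sqrt(10 - 2*sqrt(5))/4.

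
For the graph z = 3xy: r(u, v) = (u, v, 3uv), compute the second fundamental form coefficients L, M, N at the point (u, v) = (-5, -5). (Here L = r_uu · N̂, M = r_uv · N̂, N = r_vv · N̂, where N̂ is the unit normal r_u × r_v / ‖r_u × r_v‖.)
L = 0;  M = 3*sqrt(451)/451;  N = 0

Compute the unit normal N̂(u, v) = (-3*v/sqrt(9*u^2 + 9*v^2 + 1), -3*u/sqrt(9*u^2 + 9*v^2 + 1), 1/sqrt(9*u^2 + 9*v^2 + 1)), and the second partials r_uu, r_uv, r_vv. Take dot products:
  L(u, v) = r_uu · N̂ = 0,
  M(u, v) = r_uv · N̂ = 3/sqrt(9*u^2 + 9*v^2 + 1),
  N(u, v) = r_vv · N̂ = 0.
Evaluating at (u, v) = (-5, -5):
  L = 0, M = 3*sqrt(451)/451, N = 0.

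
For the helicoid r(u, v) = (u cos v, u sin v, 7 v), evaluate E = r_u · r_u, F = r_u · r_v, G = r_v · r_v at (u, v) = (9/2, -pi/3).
E = 1;  F = 0;  G = 277/4

Partials: r_u = (cos(v), sin(v), 0), r_v = (-u*sin(v), u*cos(v), 7). As functions of (u, v):
  E = r_u · r_u = 1,
  F = r_u · r_v = 0,
  G = r_v · r_v = u^2 + 49.
Evaluating at (u, v) = (9/2, -pi/3): E = 1, F = 0, G = 277/4.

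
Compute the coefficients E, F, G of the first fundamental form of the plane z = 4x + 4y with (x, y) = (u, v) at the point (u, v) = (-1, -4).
E = 17;  F = 16;  G = 17

Partials: r_u = (1, 0, 4), r_v = (0, 1, 4). As functions of (u, v):
  E = r_u · r_u = 17,
  F = r_u · r_v = 16,
  G = r_v · r_v = 17.
Evaluating at (u, v) = (-1, -4): E = 17, F = 16, G = 17.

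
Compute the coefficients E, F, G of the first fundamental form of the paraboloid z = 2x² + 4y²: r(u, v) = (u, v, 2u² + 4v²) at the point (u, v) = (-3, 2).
E = 145;  F = -192;  G = 257

Partials: r_u = (1, 0, 4*u), r_v = (0, 1, 8*v). As functions of (u, v):
  E = r_u · r_u = 16*u^2 + 1,
  F = r_u · r_v = 32*u*v,
  G = r_v · r_v = 64*v^2 + 1.
Evaluating at (u, v) = (-3, 2): E = 145, F = -192, G = 257.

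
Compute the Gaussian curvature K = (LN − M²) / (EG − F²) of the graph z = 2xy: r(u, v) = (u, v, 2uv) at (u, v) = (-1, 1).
K = -4/81

Coefficients of the first fundamental form: E = 4*v^2 + 1, F = 4*u*v, G = 4*u^2 + 1.
Coefficients of the second fundamental form: L = 0, M = 2/sqrt(4*u^2 + 4*v^2 + 1), N = 0.
Assemble K = (LN − M²)/(EG − F²) = -4/(16*u^4 + 32*u^2*v^2 + 8*u^2 + 16*v^4 + 8*v^2 + 1). At (u, v) = (-1, 1): K = -4/81.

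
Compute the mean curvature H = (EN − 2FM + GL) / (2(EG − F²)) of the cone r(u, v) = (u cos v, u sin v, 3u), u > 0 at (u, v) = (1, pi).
H = 3*sqrt(10)/20

With E = 10, F = 0, G = u^2, L = 0, M = 0, N = 3*sqrt(10)*u^2/(10*Abs(u)), assemble
  H = (EN − 2FM + GL) / (2(EG − F²)) = 3*sqrt(10)/(20*Abs(u)).
At (u, v) = (1, pi): H = 3*sqrt(10)/20.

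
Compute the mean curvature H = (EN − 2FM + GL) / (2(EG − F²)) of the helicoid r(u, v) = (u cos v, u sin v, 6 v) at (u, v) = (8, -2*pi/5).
H = 0

With E = 1, F = 0, G = u^2 + 36, L = 0, M = -6/sqrt(u^2 + 36), N = 0, assemble
  H = (EN − 2FM + GL) / (2(EG − F²)) = 0.
At (u, v) = (8, -2*pi/5): H = 0.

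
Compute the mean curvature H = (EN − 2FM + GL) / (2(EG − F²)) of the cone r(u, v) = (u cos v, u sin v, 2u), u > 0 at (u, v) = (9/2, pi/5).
H = 2*sqrt(5)/45

With E = 5, F = 0, G = u^2, L = 0, M = 0, N = 2*sqrt(5)*u^2/(5*Abs(u)), assemble
  H = (EN − 2FM + GL) / (2(EG − F²)) = sqrt(5)/(5*Abs(u)).
At (u, v) = (9/2, pi/5): H = 2*sqrt(5)/45.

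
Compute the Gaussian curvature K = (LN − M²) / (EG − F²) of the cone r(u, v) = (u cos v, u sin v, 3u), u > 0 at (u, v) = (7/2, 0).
K = 0

Coefficients of the first fundamental form: E = 10, F = 0, G = u^2.
Coefficients of the second fundamental form: L = 0, M = 0, N = 3*sqrt(10)*u^2/(10*Abs(u)).
Assemble K = (LN − M²)/(EG − F²) = 0. At (u, v) = (7/2, 0): K = 0.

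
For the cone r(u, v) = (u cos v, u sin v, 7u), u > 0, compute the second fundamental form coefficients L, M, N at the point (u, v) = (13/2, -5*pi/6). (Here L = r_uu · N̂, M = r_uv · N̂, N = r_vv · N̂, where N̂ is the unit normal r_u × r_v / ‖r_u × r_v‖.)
L = 0;  M = 0;  N = 91*sqrt(2)/20

Compute the unit normal N̂(u, v) = (-7*sqrt(2)*u*cos(v)/(10*Abs(u)), -7*sqrt(2)*u*sin(v)/(10*Abs(u)), sqrt(2)*u/(10*Abs(u))), and the second partials r_uu, r_uv, r_vv. Take dot products:
  L(u, v) = r_uu · N̂ = 0,
  M(u, v) = r_uv · N̂ = 0,
  N(u, v) = r_vv · N̂ = 7*sqrt(2)*u^2/(10*Abs(u)).
Evaluating at (u, v) = (13/2, -5*pi/6):
  L = 0, M = 0, N = 91*sqrt(2)/20.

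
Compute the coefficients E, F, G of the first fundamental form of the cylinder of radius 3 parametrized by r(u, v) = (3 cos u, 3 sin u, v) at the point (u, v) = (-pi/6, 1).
E = 9;  F = 0;  G = 1

Partials: r_u = (-3*sin(u), 3*cos(u), 0), r_v = (0, 0, 1). As functions of (u, v):
  E = r_u · r_u = 9,
  F = r_u · r_v = 0,
  G = r_v · r_v = 1.
Evaluating at (u, v) = (-pi/6, 1): E = 9, F = 0, G = 1.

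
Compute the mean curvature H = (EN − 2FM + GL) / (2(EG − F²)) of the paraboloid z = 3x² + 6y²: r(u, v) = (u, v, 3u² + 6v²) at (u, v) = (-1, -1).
H = 657*sqrt(181)/32761

With E = 36*u^2 + 1, F = 72*u*v, G = 144*v^2 + 1, L = 6/sqrt(36*u^2 + 144*v^2 + 1), M = 0, N = 12/sqrt(36*u^2 + 144*v^2 + 1), assemble
  H = (EN − 2FM + GL) / (2(EG − F²)) = 9*(24*u^2 + 48*v^2 + 1)/(36*u^2 + 144*v^2 + 1)^(3/2).
At (u, v) = (-1, -1): H = 657*sqrt(181)/32761.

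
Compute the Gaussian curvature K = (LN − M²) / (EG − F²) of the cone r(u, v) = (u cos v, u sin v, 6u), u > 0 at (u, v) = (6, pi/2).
K = 0

Coefficients of the first fundamental form: E = 37, F = 0, G = u^2.
Coefficients of the second fundamental form: L = 0, M = 0, N = 6*sqrt(37)*u^2/(37*Abs(u)).
Assemble K = (LN − M²)/(EG − F²) = 0. At (u, v) = (6, pi/2): K = 0.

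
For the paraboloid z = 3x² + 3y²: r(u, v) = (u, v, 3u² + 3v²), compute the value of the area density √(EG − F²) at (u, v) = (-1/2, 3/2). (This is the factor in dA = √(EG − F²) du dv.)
√(EG − F²)|_{(-1/2, 3/2)} = sqrt(91)

E = 36*u^2 + 1, F = 36*u*v, G = 36*v^2 + 1, so EG − F² = 36*u^2 + 36*v^2 + 1. Taking the positive square root: √(EG − F²) = sqrt(36*u^2 + 36*v^2 + 1). At (u, v) = (-1/2, 3/2): sqrt(91).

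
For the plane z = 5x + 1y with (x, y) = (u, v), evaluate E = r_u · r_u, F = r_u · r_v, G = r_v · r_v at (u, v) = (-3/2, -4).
E = 26;  F = 5;  G = 2

Partials: r_u = (1, 0, 5), r_v = (0, 1, 1). As functions of (u, v):
  E = r_u · r_u = 26,
  F = r_u · r_v = 5,
  G = r_v · r_v = 2.
Evaluating at (u, v) = (-3/2, -4): E = 26, F = 5, G = 2.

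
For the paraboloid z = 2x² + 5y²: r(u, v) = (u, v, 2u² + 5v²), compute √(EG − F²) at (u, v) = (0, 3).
√(EG − F²)|_{(0, 3)} = sqrt(901)

E = 16*u^2 + 1, F = 40*u*v, G = 100*v^2 + 1; EG − F² = 16*u^2 + 100*v^2 + 1; √(EG − F²) = sqrt(16*u^2 + 100*v^2 + 1). At the given point: sqrt(901).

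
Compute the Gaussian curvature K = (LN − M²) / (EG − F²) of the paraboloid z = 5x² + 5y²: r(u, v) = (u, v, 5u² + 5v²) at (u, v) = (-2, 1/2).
K = 25/45369

Coefficients of the first fundamental form: E = 100*u^2 + 1, F = 100*u*v, G = 100*v^2 + 1.
Coefficients of the second fundamental form: L = 10/sqrt(100*u^2 + 100*v^2 + 1), M = 0, N = 10/sqrt(100*u^2 + 100*v^2 + 1).
Assemble K = (LN − M²)/(EG − F²) = 100/(10000*u^4 + 20000*u^2*v^2 + 200*u^2 + 10000*v^4 + 200*v^2 + 1). At (u, v) = (-2, 1/2): K = 25/45369.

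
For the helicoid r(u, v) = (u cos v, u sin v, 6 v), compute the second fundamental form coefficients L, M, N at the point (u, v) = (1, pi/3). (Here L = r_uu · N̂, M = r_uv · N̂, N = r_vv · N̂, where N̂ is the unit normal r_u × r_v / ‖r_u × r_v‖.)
L = 0;  M = -6*sqrt(37)/37;  N = 0

Compute the unit normal N̂(u, v) = (6*sin(v)/sqrt(u^2 + 36), -6*cos(v)/sqrt(u^2 + 36), u/sqrt(u^2 + 36)), and the second partials r_uu, r_uv, r_vv. Take dot products:
  L(u, v) = r_uu · N̂ = 0,
  M(u, v) = r_uv · N̂ = -6/sqrt(u^2 + 36),
  N(u, v) = r_vv · N̂ = 0.
Evaluating at (u, v) = (1, pi/3):
  L = 0, M = -6*sqrt(37)/37, N = 0.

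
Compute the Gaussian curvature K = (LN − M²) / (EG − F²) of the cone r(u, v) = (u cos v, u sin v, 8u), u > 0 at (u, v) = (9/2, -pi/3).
K = 0

Coefficients of the first fundamental form: E = 65, F = 0, G = u^2.
Coefficients of the second fundamental form: L = 0, M = 0, N = 8*sqrt(65)*u^2/(65*Abs(u)).
Assemble K = (LN − M²)/(EG − F²) = 0. At (u, v) = (9/2, -pi/3): K = 0.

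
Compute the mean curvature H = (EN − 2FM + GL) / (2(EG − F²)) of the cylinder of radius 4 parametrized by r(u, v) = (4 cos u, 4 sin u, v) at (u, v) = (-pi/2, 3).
H = -1/8

With E = 16, F = 0, G = 1, L = -4, M = 0, N = 0, assemble
  H = (EN − 2FM + GL) / (2(EG − F²)) = -1/8.
At (u, v) = (-pi/2, 3): H = -1/8.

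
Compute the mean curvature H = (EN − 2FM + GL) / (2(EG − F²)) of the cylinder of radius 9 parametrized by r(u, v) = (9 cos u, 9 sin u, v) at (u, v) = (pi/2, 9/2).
H = -1/18

With E = 81, F = 0, G = 1, L = -9, M = 0, N = 0, assemble
  H = (EN − 2FM + GL) / (2(EG − F²)) = -1/18.
At (u, v) = (pi/2, 9/2): H = -1/18.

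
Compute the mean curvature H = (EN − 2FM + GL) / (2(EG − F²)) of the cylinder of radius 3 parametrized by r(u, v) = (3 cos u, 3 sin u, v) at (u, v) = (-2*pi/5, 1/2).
H = -1/6

With E = 9, F = 0, G = 1, L = -3, M = 0, N = 0, assemble
  H = (EN − 2FM + GL) / (2(EG − F²)) = -1/6.
At (u, v) = (-2*pi/5, 1/2): H = -1/6.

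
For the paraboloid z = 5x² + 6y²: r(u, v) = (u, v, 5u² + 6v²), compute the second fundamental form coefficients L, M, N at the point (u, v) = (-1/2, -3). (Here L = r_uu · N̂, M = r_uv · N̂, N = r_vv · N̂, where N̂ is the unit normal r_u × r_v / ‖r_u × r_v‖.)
L = 5*sqrt(1322)/661;  M = 0;  N = 6*sqrt(1322)/661

Compute the unit normal N̂(u, v) = (-10*u/sqrt(100*u^2 + 144*v^2 + 1), -12*v/sqrt(100*u^2 + 144*v^2 + 1), 1/sqrt(100*u^2 + 144*v^2 + 1)), and the second partials r_uu, r_uv, r_vv. Take dot products:
  L(u, v) = r_uu · N̂ = 10/sqrt(100*u^2 + 144*v^2 + 1),
  M(u, v) = r_uv · N̂ = 0,
  N(u, v) = r_vv · N̂ = 12/sqrt(100*u^2 + 144*v^2 + 1).
Evaluating at (u, v) = (-1/2, -3):
  L = 5*sqrt(1322)/661, M = 0, N = 6*sqrt(1322)/661.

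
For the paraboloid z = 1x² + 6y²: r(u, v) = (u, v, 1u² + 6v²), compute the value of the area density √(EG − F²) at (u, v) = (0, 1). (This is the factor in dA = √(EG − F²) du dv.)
√(EG − F²)|_{(0, 1)} = sqrt(145)

E = 4*u^2 + 1, F = 24*u*v, G = 144*v^2 + 1, so EG − F² = 4*u^2 + 144*v^2 + 1. Taking the positive square root: √(EG − F²) = sqrt(4*u^2 + 144*v^2 + 1). At (u, v) = (0, 1): sqrt(145).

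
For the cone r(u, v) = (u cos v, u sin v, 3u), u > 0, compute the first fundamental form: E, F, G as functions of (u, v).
E = 10;  F = 0;  G = u^2

Compute partials: r_u = (cos(v), sin(v), 3), r_v = (-u*sin(v), u*cos(v), 0). Then
  E = r_u · r_u = 10,
  F = r_u · r_v = 0,
  G = r_v · r_v = u^2.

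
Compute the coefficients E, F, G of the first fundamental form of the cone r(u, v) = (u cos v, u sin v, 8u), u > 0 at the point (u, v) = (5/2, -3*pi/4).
E = 65;  F = 0;  G = 25/4

Partials: r_u = (cos(v), sin(v), 8), r_v = (-u*sin(v), u*cos(v), 0). As functions of (u, v):
  E = r_u · r_u = 65,
  F = r_u · r_v = 0,
  G = r_v · r_v = u^2.
Evaluating at (u, v) = (5/2, -3*pi/4): E = 65, F = 0, G = 25/4.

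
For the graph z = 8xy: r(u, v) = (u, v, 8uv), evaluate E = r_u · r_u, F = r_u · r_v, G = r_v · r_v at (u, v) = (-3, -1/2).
E = 17;  F = 96;  G = 577

Partials: r_u = (1, 0, 8*v), r_v = (0, 1, 8*u). As functions of (u, v):
  E = r_u · r_u = 64*v^2 + 1,
  F = r_u · r_v = 64*u*v,
  G = r_v · r_v = 64*u^2 + 1.
Evaluating at (u, v) = (-3, -1/2): E = 17, F = 96, G = 577.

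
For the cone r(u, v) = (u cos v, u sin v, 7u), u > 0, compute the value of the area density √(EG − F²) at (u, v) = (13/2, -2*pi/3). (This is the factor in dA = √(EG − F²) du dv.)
√(EG − F²)|_{(13/2, -2*pi/3)} = 65*sqrt(2)/2

E = 50, F = 0, G = u^2, so EG − F² = 50*u^2. Taking the positive square root: √(EG − F²) = 5*sqrt(2)*Abs(u). At (u, v) = (13/2, -2*pi/3): 65*sqrt(2)/2.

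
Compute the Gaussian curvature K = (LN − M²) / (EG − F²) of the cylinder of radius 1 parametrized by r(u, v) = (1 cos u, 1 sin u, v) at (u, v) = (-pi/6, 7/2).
K = 0

Coefficients of the first fundamental form: E = 1, F = 0, G = 1.
Coefficients of the second fundamental form: L = -1, M = 0, N = 0.
Assemble K = (LN − M²)/(EG − F²) = 0. At (u, v) = (-pi/6, 7/2): K = 0.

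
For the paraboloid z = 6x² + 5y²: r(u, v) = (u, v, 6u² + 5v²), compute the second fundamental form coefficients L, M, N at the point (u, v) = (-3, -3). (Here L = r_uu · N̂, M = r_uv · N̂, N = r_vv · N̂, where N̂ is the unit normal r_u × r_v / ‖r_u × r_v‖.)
L = 12*sqrt(13)/169;  M = 0;  N = 10*sqrt(13)/169

Compute the unit normal N̂(u, v) = (-12*u/sqrt(144*u^2 + 100*v^2 + 1), -10*v/sqrt(144*u^2 + 100*v^2 + 1), 1/sqrt(144*u^2 + 100*v^2 + 1)), and the second partials r_uu, r_uv, r_vv. Take dot products:
  L(u, v) = r_uu · N̂ = 12/sqrt(144*u^2 + 100*v^2 + 1),
  M(u, v) = r_uv · N̂ = 0,
  N(u, v) = r_vv · N̂ = 10/sqrt(144*u^2 + 100*v^2 + 1).
Evaluating at (u, v) = (-3, -3):
  L = 12*sqrt(13)/169, M = 0, N = 10*sqrt(13)/169.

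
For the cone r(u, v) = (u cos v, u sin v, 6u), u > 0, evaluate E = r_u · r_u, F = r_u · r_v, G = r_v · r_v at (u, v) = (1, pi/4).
E = 37;  F = 0;  G = 1

Partials: r_u = (cos(v), sin(v), 6), r_v = (-u*sin(v), u*cos(v), 0). As functions of (u, v):
  E = r_u · r_u = 37,
  F = r_u · r_v = 0,
  G = r_v · r_v = u^2.
Evaluating at (u, v) = (1, pi/4): E = 37, F = 0, G = 1.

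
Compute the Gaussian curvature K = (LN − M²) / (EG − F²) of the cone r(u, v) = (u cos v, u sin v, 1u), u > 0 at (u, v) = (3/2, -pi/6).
K = 0

Coefficients of the first fundamental form: E = 2, F = 0, G = u^2.
Coefficients of the second fundamental form: L = 0, M = 0, N = sqrt(2)*u^2/(2*Abs(u)).
Assemble K = (LN − M²)/(EG − F²) = 0. At (u, v) = (3/2, -pi/6): K = 0.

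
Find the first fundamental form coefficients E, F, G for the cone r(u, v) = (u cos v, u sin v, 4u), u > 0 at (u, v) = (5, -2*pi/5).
E = 17;  F = 0;  G = 25

Partials: r_u = (cos(v), sin(v), 4), r_v = (-u*sin(v), u*cos(v), 0). As functions of (u, v):
  E = r_u · r_u = 17,
  F = r_u · r_v = 0,
  G = r_v · r_v = u^2.
Evaluating at (u, v) = (5, -2*pi/5): E = 17, F = 0, G = 25.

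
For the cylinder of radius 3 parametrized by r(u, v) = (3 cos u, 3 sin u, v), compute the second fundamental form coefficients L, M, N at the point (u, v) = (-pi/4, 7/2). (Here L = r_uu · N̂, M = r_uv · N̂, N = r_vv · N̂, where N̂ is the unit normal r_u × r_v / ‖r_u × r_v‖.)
L = -3;  M = 0;  N = 0

Compute the unit normal N̂(u, v) = (cos(u), sin(u), 0), and the second partials r_uu, r_uv, r_vv. Take dot products:
  L(u, v) = r_uu · N̂ = -3,
  M(u, v) = r_uv · N̂ = 0,
  N(u, v) = r_vv · N̂ = 0.
Evaluating at (u, v) = (-pi/4, 7/2):
  L = -3, M = 0, N = 0.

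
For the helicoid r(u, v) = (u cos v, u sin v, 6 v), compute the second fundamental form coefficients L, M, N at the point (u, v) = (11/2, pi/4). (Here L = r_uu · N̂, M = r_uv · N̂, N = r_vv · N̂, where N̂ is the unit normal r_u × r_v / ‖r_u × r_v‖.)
L = 0;  M = -12*sqrt(265)/265;  N = 0

Compute the unit normal N̂(u, v) = (6*sin(v)/sqrt(u^2 + 36), -6*cos(v)/sqrt(u^2 + 36), u/sqrt(u^2 + 36)), and the second partials r_uu, r_uv, r_vv. Take dot products:
  L(u, v) = r_uu · N̂ = 0,
  M(u, v) = r_uv · N̂ = -6/sqrt(u^2 + 36),
  N(u, v) = r_vv · N̂ = 0.
Evaluating at (u, v) = (11/2, pi/4):
  L = 0, M = -12*sqrt(265)/265, N = 0.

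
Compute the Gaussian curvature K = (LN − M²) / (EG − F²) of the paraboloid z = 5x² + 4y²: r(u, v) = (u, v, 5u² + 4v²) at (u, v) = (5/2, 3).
K = 20/361201

Coefficients of the first fundamental form: E = 100*u^2 + 1, F = 80*u*v, G = 64*v^2 + 1.
Coefficients of the second fundamental form: L = 10/sqrt(100*u^2 + 64*v^2 + 1), M = 0, N = 8/sqrt(100*u^2 + 64*v^2 + 1).
Assemble K = (LN − M²)/(EG − F²) = 80/(10000*u^4 + 12800*u^2*v^2 + 200*u^2 + 4096*v^4 + 128*v^2 + 1). At (u, v) = (5/2, 3): K = 20/361201.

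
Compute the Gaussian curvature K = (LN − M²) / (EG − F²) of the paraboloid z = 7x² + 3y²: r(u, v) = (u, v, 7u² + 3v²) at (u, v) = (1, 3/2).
K = 21/19321

Coefficients of the first fundamental form: E = 196*u^2 + 1, F = 84*u*v, G = 36*v^2 + 1.
Coefficients of the second fundamental form: L = 14/sqrt(196*u^2 + 36*v^2 + 1), M = 0, N = 6/sqrt(196*u^2 + 36*v^2 + 1).
Assemble K = (LN − M²)/(EG − F²) = 84/(38416*u^4 + 14112*u^2*v^2 + 392*u^2 + 1296*v^4 + 72*v^2 + 1). At (u, v) = (1, 3/2): K = 21/19321.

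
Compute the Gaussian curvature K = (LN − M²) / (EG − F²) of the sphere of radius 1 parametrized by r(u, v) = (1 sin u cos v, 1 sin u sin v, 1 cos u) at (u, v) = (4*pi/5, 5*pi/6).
K = 1

Coefficients of the first fundamental form: E = 1, F = 0, G = sin(u)^2.
Coefficients of the second fundamental form: L = -sin(u)/Abs(sin(u)), M = 0, N = -sin(u)^3/Abs(sin(u)).
Assemble K = (LN − M²)/(EG − F²) = 1. At (u, v) = (4*pi/5, 5*pi/6): K = 1.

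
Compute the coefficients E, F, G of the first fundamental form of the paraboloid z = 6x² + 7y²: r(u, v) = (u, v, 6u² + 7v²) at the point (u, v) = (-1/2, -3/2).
E = 37;  F = 126;  G = 442

Partials: r_u = (1, 0, 12*u), r_v = (0, 1, 14*v). As functions of (u, v):
  E = r_u · r_u = 144*u^2 + 1,
  F = r_u · r_v = 168*u*v,
  G = r_v · r_v = 196*v^2 + 1.
Evaluating at (u, v) = (-1/2, -3/2): E = 37, F = 126, G = 442.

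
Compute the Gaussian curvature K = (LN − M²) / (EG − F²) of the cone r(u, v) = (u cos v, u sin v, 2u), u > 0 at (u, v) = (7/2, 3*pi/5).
K = 0

Coefficients of the first fundamental form: E = 5, F = 0, G = u^2.
Coefficients of the second fundamental form: L = 0, M = 0, N = 2*sqrt(5)*u^2/(5*Abs(u)).
Assemble K = (LN − M²)/(EG − F²) = 0. At (u, v) = (7/2, 3*pi/5): K = 0.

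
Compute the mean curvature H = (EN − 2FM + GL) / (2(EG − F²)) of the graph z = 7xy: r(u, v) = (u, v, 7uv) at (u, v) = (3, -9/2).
H = 37044*sqrt(5737)/32913169

With E = 49*v^2 + 1, F = 49*u*v, G = 49*u^2 + 1, L = 0, M = 7/sqrt(49*u^2 + 49*v^2 + 1), N = 0, assemble
  H = (EN − 2FM + GL) / (2(EG − F²)) = -343*u*v/(49*u^2 + 49*v^2 + 1)^(3/2).
At (u, v) = (3, -9/2): H = 37044*sqrt(5737)/32913169.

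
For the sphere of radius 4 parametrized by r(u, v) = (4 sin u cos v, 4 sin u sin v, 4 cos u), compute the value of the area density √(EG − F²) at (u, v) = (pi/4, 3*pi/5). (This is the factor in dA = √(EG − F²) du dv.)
√(EG − F²)|_{(pi/4, 3*pi/5)} = 8*sqrt(2)

E = 16, F = 0, G = 16*sin(u)^2, so EG − F² = 256*sin(u)^2. Taking the positive square root: √(EG − F²) = 16*Abs(sin(u)). At (u, v) = (pi/4, 3*pi/5): 8*sqrt(2).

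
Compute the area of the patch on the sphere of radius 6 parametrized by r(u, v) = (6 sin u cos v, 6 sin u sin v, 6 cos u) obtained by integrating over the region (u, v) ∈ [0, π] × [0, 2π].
Area = 144*pi

Area = ∫∫ √(EG − F²) du dv with √(EG − F²) = 36*Abs(sin(u)). Integrating over [0, π] × [0, 2π] gives 144*pi.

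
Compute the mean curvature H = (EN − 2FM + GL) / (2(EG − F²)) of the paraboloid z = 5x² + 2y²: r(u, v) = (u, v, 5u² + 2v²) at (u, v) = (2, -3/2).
H = 987*sqrt(437)/190969

With E = 100*u^2 + 1, F = 40*u*v, G = 16*v^2 + 1, L = 10/sqrt(100*u^2 + 16*v^2 + 1), M = 0, N = 4/sqrt(100*u^2 + 16*v^2 + 1), assemble
  H = (EN − 2FM + GL) / (2(EG − F²)) = (200*u^2 + 80*v^2 + 7)/(100*u^2 + 16*v^2 + 1)^(3/2).
At (u, v) = (2, -3/2): H = 987*sqrt(437)/190969.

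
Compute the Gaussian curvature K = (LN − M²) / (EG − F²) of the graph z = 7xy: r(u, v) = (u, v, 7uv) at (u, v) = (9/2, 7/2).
K = -196/10156969

Coefficients of the first fundamental form: E = 49*v^2 + 1, F = 49*u*v, G = 49*u^2 + 1.
Coefficients of the second fundamental form: L = 0, M = 7/sqrt(49*u^2 + 49*v^2 + 1), N = 0.
Assemble K = (LN − M²)/(EG − F²) = -49/(2401*u^4 + 4802*u^2*v^2 + 98*u^2 + 2401*v^4 + 98*v^2 + 1). At (u, v) = (9/2, 7/2): K = -196/10156969.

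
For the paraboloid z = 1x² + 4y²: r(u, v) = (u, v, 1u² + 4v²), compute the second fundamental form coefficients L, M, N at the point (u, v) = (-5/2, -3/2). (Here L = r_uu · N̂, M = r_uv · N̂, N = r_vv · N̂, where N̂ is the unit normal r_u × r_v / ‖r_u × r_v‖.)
L = sqrt(170)/85;  M = 0;  N = 4*sqrt(170)/85

Compute the unit normal N̂(u, v) = (-2*u/sqrt(4*u^2 + 64*v^2 + 1), -8*v/sqrt(4*u^2 + 64*v^2 + 1), 1/sqrt(4*u^2 + 64*v^2 + 1)), and the second partials r_uu, r_uv, r_vv. Take dot products:
  L(u, v) = r_uu · N̂ = 2/sqrt(4*u^2 + 64*v^2 + 1),
  M(u, v) = r_uv · N̂ = 0,
  N(u, v) = r_vv · N̂ = 8/sqrt(4*u^2 + 64*v^2 + 1).
Evaluating at (u, v) = (-5/2, -3/2):
  L = sqrt(170)/85, M = 0, N = 4*sqrt(170)/85.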